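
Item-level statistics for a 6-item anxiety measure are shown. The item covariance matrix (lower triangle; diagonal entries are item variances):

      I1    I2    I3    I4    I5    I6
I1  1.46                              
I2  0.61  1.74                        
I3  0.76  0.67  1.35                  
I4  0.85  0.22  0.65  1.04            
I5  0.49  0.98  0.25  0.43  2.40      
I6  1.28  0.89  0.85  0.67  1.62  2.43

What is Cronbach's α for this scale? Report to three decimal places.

Σσ²ᵢ = 1.46 + 1.74 + 1.35 + 1.04 + 2.40 + 2.43 = 10.42
Σ_{i<j} σ_ij = 11.22
total variance = 10.42 + 2 × 11.22 = 32.86
α = (k/(k−1))·(1 − Σσ²ᵢ/total variance) = (6/5)·(1 − 10.42/32.86) = 0.819

Cronbach's α = 0.819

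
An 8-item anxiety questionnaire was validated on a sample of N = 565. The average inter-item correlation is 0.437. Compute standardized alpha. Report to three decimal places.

standardized alpha = 0.861

Standardized α = k·r̄ / (1 + (k−1)·r̄) = 8 × 0.437 / (1 + 7 × 0.437)
  = 3.4960 / 4.0590 = 0.861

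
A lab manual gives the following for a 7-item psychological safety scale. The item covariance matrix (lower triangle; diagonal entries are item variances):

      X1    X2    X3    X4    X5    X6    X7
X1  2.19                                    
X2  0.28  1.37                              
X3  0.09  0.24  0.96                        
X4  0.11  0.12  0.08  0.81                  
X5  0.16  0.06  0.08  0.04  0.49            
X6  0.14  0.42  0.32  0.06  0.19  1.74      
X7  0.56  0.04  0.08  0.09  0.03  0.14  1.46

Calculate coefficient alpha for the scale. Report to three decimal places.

coefficient alpha = 0.496

Σσ²ᵢ = 2.19 + 1.37 + 0.96 + 0.81 + 0.49 + 1.74 + 1.46 = 9.02
Sum of the distinct covariances = 3.33
σ²_total = 9.02 + 2 × 3.33 = 15.68
α = (k/(k−1))·(1 − Σσ²ᵢ/σ²_total) = (7/6)·(1 − 9.02/15.68) = 0.496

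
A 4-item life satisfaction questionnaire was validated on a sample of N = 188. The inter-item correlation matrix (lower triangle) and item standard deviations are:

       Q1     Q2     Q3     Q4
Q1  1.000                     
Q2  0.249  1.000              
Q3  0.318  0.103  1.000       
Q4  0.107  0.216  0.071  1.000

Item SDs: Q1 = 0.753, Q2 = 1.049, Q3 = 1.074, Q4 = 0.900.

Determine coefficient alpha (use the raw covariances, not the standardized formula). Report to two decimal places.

α = 0.45

Σσ²ᵢ = 0.753² + 1.049² + 1.074² + 0.900² = 3.6309
Covariances σ_ij = r_ij · s_i · s_j:
  σ(Q1,Q2) = 0.249 × 0.753 × 1.049 = 0.1967
  σ(Q1,Q3) = 0.318 × 0.753 × 1.074 = 0.2572
  σ(Q1,Q4) = 0.107 × 0.753 × 0.900 = 0.0725
  σ(Q2,Q3) = 0.103 × 1.049 × 1.074 = 0.1160
  σ(Q2,Q4) = 0.216 × 1.049 × 0.900 = 0.2039
  σ(Q3,Q4) = 0.071 × 1.074 × 0.900 = 0.0686
σ²_T = Σσ²ᵢ + 2·Σσ_ij = 3.6309 + 2 × 0.9149 = 5.4607
α = (4/3)·(1 − 3.6309/5.4607) = 0.45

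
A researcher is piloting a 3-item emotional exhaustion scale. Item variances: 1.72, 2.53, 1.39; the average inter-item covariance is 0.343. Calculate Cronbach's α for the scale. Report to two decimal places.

α = 0.40

Σσᵢ² = 1.72 + 2.53 + 1.39 = 5.64
Sum of the 3 distinct covariances = 3 × 0.343 = 1.029
Var(T) = Σσᵢ² + 2·Σcov = 5.64 + 2 × 1.029 = 7.698
α = (3/2)·(1 − 5.64/7.698) = 0.40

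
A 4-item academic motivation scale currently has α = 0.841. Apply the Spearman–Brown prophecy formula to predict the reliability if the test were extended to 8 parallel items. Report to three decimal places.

predicted reliability = 0.914

Length factor m = 8/4 = 2.0000
α' = m·α / (1 + (m−1)·α)
   = 8/4 × 0.841 / (1 + (8/4 − 1) × 0.841)
   = 1.6820 / 1.8410 = 0.914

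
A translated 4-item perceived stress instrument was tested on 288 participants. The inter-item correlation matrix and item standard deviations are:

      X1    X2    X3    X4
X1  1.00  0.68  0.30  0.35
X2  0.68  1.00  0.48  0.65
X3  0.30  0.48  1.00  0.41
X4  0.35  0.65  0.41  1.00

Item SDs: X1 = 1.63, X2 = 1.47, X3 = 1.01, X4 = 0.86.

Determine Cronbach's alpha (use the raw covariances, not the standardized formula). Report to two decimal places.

α = 0.77

Σσ²ᵢ = 1.63² + 1.47² + 1.01² + 0.86² = 6.5775
Covariances σ_ij = r_ij · s_i · s_j:
  σ(X1,X2) = 0.68 × 1.63 × 1.47 = 1.6293
  σ(X1,X3) = 0.30 × 1.63 × 1.01 = 0.4939
  σ(X1,X4) = 0.35 × 1.63 × 0.86 = 0.4906
  σ(X2,X3) = 0.48 × 1.47 × 1.01 = 0.7127
  σ(X2,X4) = 0.65 × 1.47 × 0.86 = 0.8217
  σ(X3,X4) = 0.41 × 1.01 × 0.86 = 0.3561
σ²_T = Σσ²ᵢ + 2·Σσ_ij = 6.5775 + 2 × 4.5043 = 15.5861
α = (4/3)·(1 − 6.5775/15.5861) = 0.77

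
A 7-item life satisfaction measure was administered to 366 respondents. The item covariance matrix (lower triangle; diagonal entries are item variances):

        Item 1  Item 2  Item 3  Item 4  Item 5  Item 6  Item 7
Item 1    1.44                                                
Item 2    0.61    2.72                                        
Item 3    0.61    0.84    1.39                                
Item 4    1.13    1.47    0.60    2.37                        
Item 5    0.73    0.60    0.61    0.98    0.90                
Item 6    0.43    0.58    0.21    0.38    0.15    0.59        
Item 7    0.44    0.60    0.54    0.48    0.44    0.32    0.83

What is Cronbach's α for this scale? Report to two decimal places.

Cronbach's α = 0.83

sum of item variances = 1.44 + 2.72 + 1.39 + 2.37 + 0.90 + 0.59 + 0.83 = 10.24
Σ_{i<j} σ_ij = 12.75
Var(T) = 10.24 + 2 × 12.75 = 35.74
α = (k/(k−1))·(1 − sum of item variances/Var(T)) = (7/6)·(1 − 10.24/35.74) = 0.83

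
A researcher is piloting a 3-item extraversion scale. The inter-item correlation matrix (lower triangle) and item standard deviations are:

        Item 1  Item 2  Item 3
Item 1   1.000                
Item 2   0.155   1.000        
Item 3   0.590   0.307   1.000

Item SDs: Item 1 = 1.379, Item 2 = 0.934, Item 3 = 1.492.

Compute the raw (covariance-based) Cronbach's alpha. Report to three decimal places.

Cronbach's alpha = 0.636

Σσ²ᵢ = 1.379² + 0.934² + 1.492² = 5.0001
Covariances σ_ij = r_ij · s_i · s_j:
  σ(Item 1,Item 2) = 0.155 × 1.379 × 0.934 = 0.1996
  σ(Item 1,Item 3) = 0.590 × 1.379 × 1.492 = 1.2139
  σ(Item 2,Item 3) = 0.307 × 0.934 × 1.492 = 0.4278
σ²_T = Σσ²ᵢ + 2·Σσ_ij = 5.0001 + 2 × 1.8413 = 8.6827
α = (3/2)·(1 − 5.0001/8.6827) = 0.636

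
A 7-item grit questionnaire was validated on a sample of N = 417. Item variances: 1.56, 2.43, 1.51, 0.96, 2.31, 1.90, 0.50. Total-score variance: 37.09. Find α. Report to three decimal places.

Σσ²ᵢ = 1.56 + 2.43 + 1.51 + 0.96 + 2.31 + 1.90 + 0.50 = 11.17
α = (k/(k−1))·(1 − Σσ²ᵢ/total variance) = (7/6)·(1 − 11.17/37.09) = 0.815

α = 0.815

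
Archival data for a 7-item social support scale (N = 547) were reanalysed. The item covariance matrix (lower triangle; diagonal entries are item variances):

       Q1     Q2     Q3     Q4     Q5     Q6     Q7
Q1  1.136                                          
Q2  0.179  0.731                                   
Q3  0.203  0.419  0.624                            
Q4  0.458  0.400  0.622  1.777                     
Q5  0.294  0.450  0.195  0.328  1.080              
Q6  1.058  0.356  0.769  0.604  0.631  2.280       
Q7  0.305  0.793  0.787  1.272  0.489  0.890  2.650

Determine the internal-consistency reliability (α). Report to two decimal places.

α = 0.81

sum of item variances = 1.136 + 0.731 + 0.624 + 1.777 + 1.080 + 2.280 + 2.650 = 10.278
Σ_{i<j} σ_ij = 11.502
Var(T) = 10.278 + 2 × 11.502 = 33.282
α = (k/(k−1))·(1 − sum of item variances/Var(T)) = (7/6)·(1 − 10.278/33.282) = 0.81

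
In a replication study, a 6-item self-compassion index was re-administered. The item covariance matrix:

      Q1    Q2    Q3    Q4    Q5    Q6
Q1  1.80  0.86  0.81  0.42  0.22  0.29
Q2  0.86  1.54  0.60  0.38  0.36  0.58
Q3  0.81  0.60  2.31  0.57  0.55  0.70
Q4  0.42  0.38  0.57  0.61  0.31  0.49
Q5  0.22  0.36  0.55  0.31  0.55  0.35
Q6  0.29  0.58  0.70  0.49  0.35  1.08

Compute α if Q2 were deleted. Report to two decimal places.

α = 0.75

Remaining items: Q1, Q3, Q4, Q5, Q6 (k = 5).
Σσᵢ² = 1.80 + 2.31 + 0.61 + 0.55 + 1.08 = 6.35
σ²_T = 6.35 + 2 × 4.71 = 15.77
α (item deleted) = (5/4)·(1 − 6.35/15.77) = 0.75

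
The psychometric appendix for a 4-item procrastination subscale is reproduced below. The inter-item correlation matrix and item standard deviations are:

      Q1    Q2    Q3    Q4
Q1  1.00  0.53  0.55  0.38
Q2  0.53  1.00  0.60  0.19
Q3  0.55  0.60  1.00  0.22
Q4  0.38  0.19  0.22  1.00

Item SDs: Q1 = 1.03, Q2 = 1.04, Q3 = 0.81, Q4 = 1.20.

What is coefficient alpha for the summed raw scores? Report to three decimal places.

α = 0.715

Σσ²ᵢ = 1.03² + 1.04² + 0.81² + 1.20² = 4.2386
Covariances σ_ij = r_ij · s_i · s_j:
  σ(Q1,Q2) = 0.53 × 1.03 × 1.04 = 0.5677
  σ(Q1,Q3) = 0.55 × 1.03 × 0.81 = 0.4589
  σ(Q1,Q4) = 0.38 × 1.03 × 1.20 = 0.4697
  σ(Q2,Q3) = 0.60 × 1.04 × 0.81 = 0.5054
  σ(Q2,Q4) = 0.19 × 1.04 × 1.20 = 0.2371
  σ(Q3,Q4) = 0.22 × 0.81 × 1.20 = 0.2138
σ²_T = Σσ²ᵢ + 2·Σσ_ij = 4.2386 + 2 × 2.4526 = 9.1438
α = (4/3)·(1 − 4.2386/9.1438) = 0.715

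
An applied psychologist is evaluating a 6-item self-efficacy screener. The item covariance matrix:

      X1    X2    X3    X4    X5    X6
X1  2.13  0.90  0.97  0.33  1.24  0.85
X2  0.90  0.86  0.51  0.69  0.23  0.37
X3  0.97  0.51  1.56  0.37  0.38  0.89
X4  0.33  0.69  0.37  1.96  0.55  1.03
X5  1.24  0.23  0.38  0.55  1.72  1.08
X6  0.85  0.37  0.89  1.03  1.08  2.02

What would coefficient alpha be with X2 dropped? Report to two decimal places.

Remaining items: X1, X3, X4, X5, X6 (k = 5).
ΣVar(i) = 2.13 + 1.56 + 1.96 + 1.72 + 2.02 = 9.39
σ²_total = 9.39 + 2 × 7.69 = 24.77
α (item deleted) = (5/4)·(1 − 9.39/24.77) = 0.78

α = 0.78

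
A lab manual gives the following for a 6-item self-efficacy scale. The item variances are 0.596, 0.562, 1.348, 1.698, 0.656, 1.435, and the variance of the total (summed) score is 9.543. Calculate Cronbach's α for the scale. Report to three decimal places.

Σσ²ᵢ = 0.596 + 0.562 + 1.348 + 1.698 + 0.656 + 1.435 = 6.295
α = (k/(k−1))·(1 − Σσ²ᵢ/total variance) = (6/5)·(1 − 6.295/9.543) = 0.408

Cronbach's α = 0.408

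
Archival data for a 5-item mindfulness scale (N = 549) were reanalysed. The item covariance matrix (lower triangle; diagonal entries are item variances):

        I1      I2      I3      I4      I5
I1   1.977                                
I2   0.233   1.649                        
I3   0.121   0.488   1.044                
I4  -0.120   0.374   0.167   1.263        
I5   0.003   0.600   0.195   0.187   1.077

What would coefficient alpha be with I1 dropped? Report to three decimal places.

α = 0.592

Remaining items: I2, I3, I4, I5 (k = 4).
sum of item variances = 1.649 + 1.044 + 1.263 + 1.077 = 5.033
σ²_T = 5.033 + 2 × 2.011 = 9.055
α (item deleted) = (4/3)·(1 − 5.033/9.055) = 0.592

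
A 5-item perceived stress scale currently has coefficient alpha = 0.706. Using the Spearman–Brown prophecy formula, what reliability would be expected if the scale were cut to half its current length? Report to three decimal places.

Length factor m = 1/2
α' = m·α / (1 − (1−m)·α)
   = 1/2 × 0.706 / (1 − (1 − 1/2) × 0.706)
   = 0.3530 / 0.6470 = 0.546

predicted reliability = 0.546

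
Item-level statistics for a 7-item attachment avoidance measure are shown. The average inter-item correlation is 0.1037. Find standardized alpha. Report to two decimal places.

standardized alpha = 0.45

Standardized α = k·r̄ / (1 + (k−1)·r̄) = 7 × 0.1037 / (1 + 6 × 0.1037)
  = 0.7259 / 1.6222 = 0.45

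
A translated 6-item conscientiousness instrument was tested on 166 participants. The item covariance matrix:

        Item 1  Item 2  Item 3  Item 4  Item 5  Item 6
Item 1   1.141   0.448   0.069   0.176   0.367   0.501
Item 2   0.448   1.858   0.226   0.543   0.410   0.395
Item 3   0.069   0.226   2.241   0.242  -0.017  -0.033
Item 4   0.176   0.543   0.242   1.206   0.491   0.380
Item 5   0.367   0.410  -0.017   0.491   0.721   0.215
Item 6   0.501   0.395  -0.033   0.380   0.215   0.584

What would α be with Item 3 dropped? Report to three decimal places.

Remaining items: Item 1, Item 2, Item 4, Item 5, Item 6 (k = 5).
Σσᵢ² = 1.141 + 1.858 + 1.206 + 0.721 + 0.584 = 5.510
total variance = 5.510 + 2 × 3.926 = 13.362
α (item deleted) = (5/4)·(1 − 5.510/13.362) = 0.735

α = 0.735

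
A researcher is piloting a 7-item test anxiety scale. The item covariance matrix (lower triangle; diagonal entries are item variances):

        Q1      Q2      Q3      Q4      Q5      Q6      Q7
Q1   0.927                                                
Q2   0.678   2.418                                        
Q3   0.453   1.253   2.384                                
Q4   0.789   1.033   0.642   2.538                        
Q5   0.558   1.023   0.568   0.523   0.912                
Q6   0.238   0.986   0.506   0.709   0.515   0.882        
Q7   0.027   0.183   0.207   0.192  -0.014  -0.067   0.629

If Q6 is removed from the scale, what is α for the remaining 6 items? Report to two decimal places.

Remaining items: Q1, Q2, Q3, Q4, Q5, Q7 (k = 6).
sum of item variances = 0.927 + 2.418 + 2.384 + 2.538 + 0.912 + 0.629 = 9.808
total variance = 9.808 + 2 × 8.115 = 26.038
α (item deleted) = (6/5)·(1 − 9.808/26.038) = 0.75

α = 0.75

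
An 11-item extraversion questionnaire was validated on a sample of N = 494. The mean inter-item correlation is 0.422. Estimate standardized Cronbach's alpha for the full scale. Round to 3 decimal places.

Standardized α = k·r̄ / (1 + (k−1)·r̄) = 11 × 0.422 / (1 + 10 × 0.422)
  = 4.6420 / 5.2200 = 0.889

standardized Cronbach's alpha = 0.889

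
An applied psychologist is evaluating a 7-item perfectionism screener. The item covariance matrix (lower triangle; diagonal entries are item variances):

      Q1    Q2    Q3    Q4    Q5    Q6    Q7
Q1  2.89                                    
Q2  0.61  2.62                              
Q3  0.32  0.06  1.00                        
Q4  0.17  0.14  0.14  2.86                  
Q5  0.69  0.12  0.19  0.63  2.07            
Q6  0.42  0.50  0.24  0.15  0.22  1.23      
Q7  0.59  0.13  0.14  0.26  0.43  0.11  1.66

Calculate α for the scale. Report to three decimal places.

α = 0.544

sum of item variances = 2.89 + 2.62 + 1.00 + 2.86 + 2.07 + 1.23 + 1.66 = 14.33
Σ_{i<j} σ_ij = 6.26
Var(T) = 14.33 + 2 × 6.26 = 26.85
α = (k/(k−1))·(1 − sum of item variances/Var(T)) = (7/6)·(1 − 14.33/26.85) = 0.544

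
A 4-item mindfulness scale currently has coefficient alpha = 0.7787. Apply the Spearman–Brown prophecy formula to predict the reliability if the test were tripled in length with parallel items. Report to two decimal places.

predicted reliability = 0.91

Length factor m = 3
α' = m·α / (1 + (m−1)·α)
   = 3 × 0.7787 / (1 + (3 − 1) × 0.7787)
   = 2.3361 / 2.5574 = 0.91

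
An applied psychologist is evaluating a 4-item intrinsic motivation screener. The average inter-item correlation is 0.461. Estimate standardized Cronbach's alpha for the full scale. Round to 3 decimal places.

Standardized α = k·r̄ / (1 + (k−1)·r̄) = 4 × 0.461 / (1 + 3 × 0.461)
  = 1.8440 / 2.3830 = 0.774

α = 0.774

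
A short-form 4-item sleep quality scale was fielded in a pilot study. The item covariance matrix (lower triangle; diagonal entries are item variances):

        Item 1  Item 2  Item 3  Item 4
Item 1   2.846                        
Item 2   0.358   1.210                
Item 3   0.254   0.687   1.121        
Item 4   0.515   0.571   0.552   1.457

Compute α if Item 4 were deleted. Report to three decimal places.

α = 0.501

Remaining items: Item 1, Item 2, Item 3 (k = 3).
Σσ²ᵢ = 2.846 + 1.210 + 1.121 = 5.177
σ²_T = 5.177 + 2 × 1.299 = 7.775
α (item deleted) = (3/2)·(1 − 5.177/7.775) = 0.501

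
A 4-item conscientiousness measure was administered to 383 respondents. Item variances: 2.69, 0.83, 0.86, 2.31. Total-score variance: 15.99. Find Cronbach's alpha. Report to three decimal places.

Cronbach's alpha = 0.775

sum of item variances = 2.69 + 0.83 + 0.86 + 2.31 = 6.69
α = (k/(k−1))·(1 − sum of item variances/σ²_T) = (4/3)·(1 − 6.69/15.99) = 0.775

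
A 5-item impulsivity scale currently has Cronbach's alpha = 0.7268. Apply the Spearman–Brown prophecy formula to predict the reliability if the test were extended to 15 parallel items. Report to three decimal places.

Length factor m = 15/5 = 3.0000
α' = m·α / (1 + (m−1)·α)
   = 15/5 × 0.7268 / (1 + (15/5 − 1) × 0.7268)
   = 2.1804 / 2.4536 = 0.889

predicted reliability = 0.889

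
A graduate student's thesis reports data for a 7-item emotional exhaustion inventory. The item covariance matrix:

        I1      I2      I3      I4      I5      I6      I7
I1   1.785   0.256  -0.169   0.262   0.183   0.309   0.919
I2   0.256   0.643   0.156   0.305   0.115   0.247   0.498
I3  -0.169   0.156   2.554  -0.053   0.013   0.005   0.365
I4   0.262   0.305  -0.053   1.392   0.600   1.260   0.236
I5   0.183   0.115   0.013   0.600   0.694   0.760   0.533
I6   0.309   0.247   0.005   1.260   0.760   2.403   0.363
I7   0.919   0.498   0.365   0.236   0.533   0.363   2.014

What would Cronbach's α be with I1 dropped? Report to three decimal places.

Remaining items: I2, I3, I4, I5, I6, I7 (k = 6).
Σσᵢ² = 0.643 + 2.554 + 1.392 + 0.694 + 2.403 + 2.014 = 9.700
total variance = 9.700 + 2 × 5.403 = 20.506
α (item deleted) = (6/5)·(1 − 9.700/20.506) = 0.632

Cronbach's α = 0.632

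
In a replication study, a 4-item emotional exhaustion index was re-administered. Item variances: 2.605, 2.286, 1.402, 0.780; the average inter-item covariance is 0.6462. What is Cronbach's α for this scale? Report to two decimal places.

α = 0.70

Σσ²ᵢ = 2.605 + 2.286 + 1.402 + 0.780 = 7.073
Sum of the 6 distinct covariances = 6 × 0.6462 = 3.8772
σ²_T = Σσ²ᵢ + 2·Σcov = 7.073 + 2 × 3.8772 = 14.8274
α = (4/3)·(1 − 7.073/14.8274) = 0.70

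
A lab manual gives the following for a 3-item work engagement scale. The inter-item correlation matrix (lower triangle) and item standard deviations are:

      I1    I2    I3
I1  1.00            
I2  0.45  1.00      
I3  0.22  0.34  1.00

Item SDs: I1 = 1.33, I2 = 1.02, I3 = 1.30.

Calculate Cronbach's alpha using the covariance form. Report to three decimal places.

Σσ²ᵢ = 1.33² + 1.02² + 1.30² = 4.4993
Covariances σ_ij = r_ij · s_i · s_j:
  σ(I1,I2) = 0.45 × 1.33 × 1.02 = 0.6105
  σ(I1,I3) = 0.22 × 1.33 × 1.30 = 0.3804
  σ(I2,I3) = 0.34 × 1.02 × 1.30 = 0.4508
σ²_T = Σσ²ᵢ + 2·Σσ_ij = 4.4993 + 2 × 1.4417 = 7.3827
α = (3/2)·(1 − 4.4993/7.3827) = 0.586

Cronbach's alpha = 0.586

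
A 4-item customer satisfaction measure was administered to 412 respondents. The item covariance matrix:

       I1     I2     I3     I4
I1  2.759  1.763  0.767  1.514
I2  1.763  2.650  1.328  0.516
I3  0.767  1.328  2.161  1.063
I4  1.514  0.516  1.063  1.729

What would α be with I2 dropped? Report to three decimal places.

Remaining items: I1, I3, I4 (k = 3).
Σσᵢ² = 2.759 + 2.161 + 1.729 = 6.649
σ²_total = 6.649 + 2 × 3.344 = 13.337
α (item deleted) = (3/2)·(1 − 6.649/13.337) = 0.752

α = 0.752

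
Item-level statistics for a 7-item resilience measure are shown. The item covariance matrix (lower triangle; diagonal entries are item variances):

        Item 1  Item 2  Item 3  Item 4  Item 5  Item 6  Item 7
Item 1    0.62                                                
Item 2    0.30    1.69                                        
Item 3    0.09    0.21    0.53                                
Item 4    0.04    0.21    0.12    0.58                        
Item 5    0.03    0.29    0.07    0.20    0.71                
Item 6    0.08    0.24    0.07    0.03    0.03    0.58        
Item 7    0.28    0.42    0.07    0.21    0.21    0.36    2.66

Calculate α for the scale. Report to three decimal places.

α = 0.573

sum of item variances = 0.62 + 1.69 + 0.53 + 0.58 + 0.71 + 0.58 + 2.66 = 7.37
Sum of off-diagonal covariances = 3.56
total variance = 7.37 + 2 × 3.56 = 14.49
α = (k/(k−1))·(1 − sum of item variances/total variance) = (7/6)·(1 − 7.37/14.49) = 0.573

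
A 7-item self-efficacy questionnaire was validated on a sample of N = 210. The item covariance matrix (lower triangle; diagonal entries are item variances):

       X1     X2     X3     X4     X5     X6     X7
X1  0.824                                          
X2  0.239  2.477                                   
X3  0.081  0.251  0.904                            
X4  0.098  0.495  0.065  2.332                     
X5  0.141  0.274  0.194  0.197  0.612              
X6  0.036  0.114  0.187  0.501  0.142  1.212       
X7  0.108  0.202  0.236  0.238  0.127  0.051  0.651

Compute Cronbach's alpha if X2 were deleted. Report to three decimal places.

Cronbach's alpha = 0.508

Remaining items: X1, X3, X4, X5, X6, X7 (k = 6).
Σσᵢ² = 0.824 + 0.904 + 2.332 + 0.612 + 1.212 + 0.651 = 6.535
σ²_total = 6.535 + 2 × 2.402 = 11.339
α (item deleted) = (6/5)·(1 − 6.535/11.339) = 0.508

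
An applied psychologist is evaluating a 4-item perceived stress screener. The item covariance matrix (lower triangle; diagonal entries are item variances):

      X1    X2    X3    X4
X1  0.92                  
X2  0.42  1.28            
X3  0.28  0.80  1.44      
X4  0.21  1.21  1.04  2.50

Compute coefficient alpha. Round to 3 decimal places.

Σσ²ᵢ = 0.92 + 1.28 + 1.44 + 2.50 = 6.14
Σ_{i<j} σ_ij = 3.96
σ²_T = 6.14 + 2 × 3.96 = 14.06
α = (k/(k−1))·(1 − Σσ²ᵢ/σ²_T) = (4/3)·(1 − 6.14/14.06) = 0.751

α = 0.751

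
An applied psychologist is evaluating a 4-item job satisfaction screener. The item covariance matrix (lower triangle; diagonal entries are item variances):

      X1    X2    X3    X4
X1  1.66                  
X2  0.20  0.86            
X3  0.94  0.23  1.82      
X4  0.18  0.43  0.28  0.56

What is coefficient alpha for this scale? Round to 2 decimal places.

ΣVar(i) = 1.66 + 0.86 + 1.82 + 0.56 = 4.90
Sum of off-diagonal covariances = 2.26
total variance = 4.90 + 2 × 2.26 = 9.42
α = (k/(k−1))·(1 − ΣVar(i)/total variance) = (4/3)·(1 − 4.90/9.42) = 0.64

coefficient alpha = 0.64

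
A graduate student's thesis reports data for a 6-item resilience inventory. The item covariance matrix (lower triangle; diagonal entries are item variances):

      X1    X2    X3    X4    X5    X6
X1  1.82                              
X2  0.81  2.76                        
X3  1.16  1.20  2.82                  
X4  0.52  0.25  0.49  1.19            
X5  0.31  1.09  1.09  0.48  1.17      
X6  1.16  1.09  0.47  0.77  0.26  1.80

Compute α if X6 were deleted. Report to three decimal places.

Remaining items: X1, X2, X3, X4, X5 (k = 5).
Σσᵢ² = 1.82 + 2.76 + 2.82 + 1.19 + 1.17 = 9.76
Var(T) = 9.76 + 2 × 7.40 = 24.56
α (item deleted) = (5/4)·(1 − 9.76/24.56) = 0.753

α = 0.753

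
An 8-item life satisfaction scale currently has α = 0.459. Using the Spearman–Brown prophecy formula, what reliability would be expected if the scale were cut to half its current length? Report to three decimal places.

Length factor m = 1/2
α' = m·α / (1 − (1−m)·α)
   = 1/2 × 0.459 / (1 − (1 − 1/2) × 0.459)
   = 0.2295 / 0.7705 = 0.298

predicted reliability = 0.298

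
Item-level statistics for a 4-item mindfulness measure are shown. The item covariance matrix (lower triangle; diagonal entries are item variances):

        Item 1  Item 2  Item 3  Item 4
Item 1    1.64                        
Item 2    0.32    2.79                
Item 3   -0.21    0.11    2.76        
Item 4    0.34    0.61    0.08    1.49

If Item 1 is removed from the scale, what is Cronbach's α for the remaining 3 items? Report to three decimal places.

Remaining items: Item 2, Item 3, Item 4 (k = 3).
sum of item variances = 2.79 + 2.76 + 1.49 = 7.04
total variance = 7.04 + 2 × 0.80 = 8.64
α (item deleted) = (3/2)·(1 − 7.04/8.64) = 0.278

Cronbach's α = 0.278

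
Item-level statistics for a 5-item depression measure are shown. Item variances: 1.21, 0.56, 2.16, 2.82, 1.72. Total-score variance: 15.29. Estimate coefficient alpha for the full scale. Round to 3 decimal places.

sum of item variances = 1.21 + 0.56 + 2.16 + 2.82 + 1.72 = 8.47
α = (k/(k−1))·(1 − sum of item variances/σ²_total) = (5/4)·(1 − 8.47/15.29) = 0.558

coefficient alpha = 0.558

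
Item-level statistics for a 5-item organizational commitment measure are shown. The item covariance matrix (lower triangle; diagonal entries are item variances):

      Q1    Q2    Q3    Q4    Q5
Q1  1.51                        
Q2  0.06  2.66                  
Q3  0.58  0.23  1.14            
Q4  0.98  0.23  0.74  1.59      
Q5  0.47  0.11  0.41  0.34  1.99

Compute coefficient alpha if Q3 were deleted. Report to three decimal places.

Remaining items: Q1, Q2, Q4, Q5 (k = 4).
Σσᵢ² = 1.51 + 2.66 + 1.59 + 1.99 = 7.75
Var(T) = 7.75 + 2 × 2.19 = 12.13
α (item deleted) = (4/3)·(1 − 7.75/12.13) = 0.481

α = 0.481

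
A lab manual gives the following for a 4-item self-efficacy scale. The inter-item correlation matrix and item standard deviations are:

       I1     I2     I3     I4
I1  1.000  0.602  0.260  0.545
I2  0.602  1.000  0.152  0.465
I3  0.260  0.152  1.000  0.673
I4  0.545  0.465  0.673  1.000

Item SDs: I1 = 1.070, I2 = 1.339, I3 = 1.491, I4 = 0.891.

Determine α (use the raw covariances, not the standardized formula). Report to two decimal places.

Σσ²ᵢ = 1.070² + 1.339² + 1.491² + 0.891² = 5.9548
Covariances σ_ij = r_ij · s_i · s_j:
  σ(I1,I2) = 0.602 × 1.070 × 1.339 = 0.8625
  σ(I1,I3) = 0.260 × 1.070 × 1.491 = 0.4148
  σ(I1,I4) = 0.545 × 1.070 × 0.891 = 0.5196
  σ(I2,I3) = 0.152 × 1.339 × 1.491 = 0.3035
  σ(I2,I4) = 0.465 × 1.339 × 0.891 = 0.5548
  σ(I3,I4) = 0.673 × 1.491 × 0.891 = 0.8941
σ²_T = Σσ²ᵢ + 2·Σσ_ij = 5.9548 + 2 × 3.5493 = 13.0534
α = (4/3)·(1 − 5.9548/13.0534) = 0.73

α = 0.73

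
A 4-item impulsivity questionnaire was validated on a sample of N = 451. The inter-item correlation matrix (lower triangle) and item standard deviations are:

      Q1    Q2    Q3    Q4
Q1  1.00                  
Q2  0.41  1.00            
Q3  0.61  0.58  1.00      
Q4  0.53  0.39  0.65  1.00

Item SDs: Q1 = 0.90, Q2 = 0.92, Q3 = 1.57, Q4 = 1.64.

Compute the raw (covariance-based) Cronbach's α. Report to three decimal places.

Σσ²ᵢ = 0.90² + 0.92² + 1.57² + 1.64² = 6.8109
Covariances σ_ij = r_ij · s_i · s_j:
  σ(Q1,Q2) = 0.41 × 0.90 × 0.92 = 0.3395
  σ(Q1,Q3) = 0.61 × 0.90 × 1.57 = 0.8619
  σ(Q1,Q4) = 0.53 × 0.90 × 1.64 = 0.7823
  σ(Q2,Q3) = 0.58 × 0.92 × 1.57 = 0.8378
  σ(Q2,Q4) = 0.39 × 0.92 × 1.64 = 0.5884
  σ(Q3,Q4) = 0.65 × 1.57 × 1.64 = 1.6736
σ²_T = Σσ²ᵢ + 2·Σσ_ij = 6.8109 + 2 × 5.0835 = 16.9779
α = (4/3)·(1 − 6.8109/16.9779) = 0.798

Cronbach's α = 0.798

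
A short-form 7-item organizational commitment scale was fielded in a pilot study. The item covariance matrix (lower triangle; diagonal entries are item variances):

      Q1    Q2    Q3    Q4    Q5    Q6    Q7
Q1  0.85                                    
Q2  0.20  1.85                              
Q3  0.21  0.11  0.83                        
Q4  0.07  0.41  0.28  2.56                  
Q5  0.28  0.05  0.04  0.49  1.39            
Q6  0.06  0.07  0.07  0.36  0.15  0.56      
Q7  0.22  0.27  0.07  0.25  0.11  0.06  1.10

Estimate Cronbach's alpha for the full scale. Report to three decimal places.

Cronbach's alpha = 0.532

sum of item variances = 0.85 + 1.85 + 0.83 + 2.56 + 1.39 + 0.56 + 1.10 = 9.14
Sum of the distinct covariances = 3.83
σ²_T = 9.14 + 2 × 3.83 = 16.80
α = (k/(k−1))·(1 − sum of item variances/σ²_T) = (7/6)·(1 − 9.14/16.80) = 0.532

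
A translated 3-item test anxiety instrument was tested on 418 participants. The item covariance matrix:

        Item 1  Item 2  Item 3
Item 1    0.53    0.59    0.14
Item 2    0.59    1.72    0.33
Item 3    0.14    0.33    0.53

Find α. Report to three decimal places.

sum of item variances = 0.53 + 1.72 + 0.53 = 2.78
Sum of the distinct covariances = 1.06
total variance = 2.78 + 2 × 1.06 = 4.90
α = (k/(k−1))·(1 − sum of item variances/total variance) = (3/2)·(1 − 2.78/4.90) = 0.649

α = 0.649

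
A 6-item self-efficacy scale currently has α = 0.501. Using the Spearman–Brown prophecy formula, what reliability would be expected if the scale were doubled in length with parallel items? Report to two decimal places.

predicted reliability = 0.67

Length factor m = 2
α' = m·α / (1 + (m−1)·α)
   = 2 × 0.501 / (1 + (2 − 1) × 0.501)
   = 1.0020 / 1.5010 = 0.67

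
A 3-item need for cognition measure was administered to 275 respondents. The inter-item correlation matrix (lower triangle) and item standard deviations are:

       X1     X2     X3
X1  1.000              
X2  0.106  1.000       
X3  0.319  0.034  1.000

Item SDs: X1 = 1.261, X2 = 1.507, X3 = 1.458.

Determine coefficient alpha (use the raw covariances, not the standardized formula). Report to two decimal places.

Σσ²ᵢ = 1.261² + 1.507² + 1.458² = 5.9869
Covariances σ_ij = r_ij · s_i · s_j:
  σ(X1,X2) = 0.106 × 1.261 × 1.507 = 0.2014
  σ(X1,X3) = 0.319 × 1.261 × 1.458 = 0.5865
  σ(X2,X3) = 0.034 × 1.507 × 1.458 = 0.0747
σ²_T = Σσ²ᵢ + 2·Σσ_ij = 5.9869 + 2 × 0.8626 = 7.7121
α = (3/2)·(1 − 5.9869/7.7121) = 0.34

coefficient alpha = 0.34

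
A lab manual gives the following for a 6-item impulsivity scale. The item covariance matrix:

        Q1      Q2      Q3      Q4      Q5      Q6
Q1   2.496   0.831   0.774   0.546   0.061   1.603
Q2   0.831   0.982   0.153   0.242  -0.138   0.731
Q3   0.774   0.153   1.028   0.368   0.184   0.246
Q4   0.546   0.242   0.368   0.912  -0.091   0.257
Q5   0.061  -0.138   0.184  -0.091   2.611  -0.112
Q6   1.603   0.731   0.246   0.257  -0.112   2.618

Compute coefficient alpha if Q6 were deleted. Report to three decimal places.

Remaining items: Q1, Q2, Q3, Q4, Q5 (k = 5).
sum of item variances = 2.496 + 0.982 + 1.028 + 0.912 + 2.611 = 8.029
Var(T) = 8.029 + 2 × 2.930 = 13.889
α (item deleted) = (5/4)·(1 − 8.029/13.889) = 0.527

α = 0.527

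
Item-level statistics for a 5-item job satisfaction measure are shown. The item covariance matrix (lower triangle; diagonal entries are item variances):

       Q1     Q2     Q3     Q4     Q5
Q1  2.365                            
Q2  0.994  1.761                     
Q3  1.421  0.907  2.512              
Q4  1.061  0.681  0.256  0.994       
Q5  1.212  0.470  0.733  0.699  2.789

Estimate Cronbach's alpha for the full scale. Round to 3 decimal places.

ΣVar(i) = 2.365 + 1.761 + 2.512 + 0.994 + 2.789 = 10.421
Sum of off-diagonal covariances = 8.434
Var(T) = 10.421 + 2 × 8.434 = 27.289
α = (k/(k−1))·(1 − ΣVar(i)/Var(T)) = (5/4)·(1 − 10.421/27.289) = 0.773

Cronbach's alpha = 0.773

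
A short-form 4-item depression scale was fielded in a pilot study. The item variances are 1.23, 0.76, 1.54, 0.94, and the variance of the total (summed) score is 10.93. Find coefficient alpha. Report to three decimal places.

coefficient alpha = 0.788

Σσ²ᵢ = 1.23 + 0.76 + 1.54 + 0.94 = 4.47
α = (k/(k−1))·(1 − Σσ²ᵢ/Var(T)) = (4/3)·(1 − 4.47/10.93) = 0.788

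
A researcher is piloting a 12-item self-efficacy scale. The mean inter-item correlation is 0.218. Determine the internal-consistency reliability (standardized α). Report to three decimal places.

Standardized α = k·r̄ / (1 + (k−1)·r̄) = 12 × 0.218 / (1 + 11 × 0.218)
  = 2.6160 / 3.3980 = 0.770

α = 0.770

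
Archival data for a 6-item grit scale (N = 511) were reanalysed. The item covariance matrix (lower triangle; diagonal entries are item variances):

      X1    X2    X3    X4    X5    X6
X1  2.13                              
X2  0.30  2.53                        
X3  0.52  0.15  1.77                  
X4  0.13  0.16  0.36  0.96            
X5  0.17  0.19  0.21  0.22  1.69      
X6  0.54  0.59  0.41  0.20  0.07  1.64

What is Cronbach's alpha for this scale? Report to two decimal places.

Σσ²ᵢ = 2.13 + 2.53 + 1.77 + 0.96 + 1.69 + 1.64 = 10.72
Sum of the distinct covariances = 4.22
σ²_T = 10.72 + 2 × 4.22 = 19.16
α = (k/(k−1))·(1 − Σσ²ᵢ/σ²_T) = (6/5)·(1 − 10.72/19.16) = 0.53

Cronbach's alpha = 0.53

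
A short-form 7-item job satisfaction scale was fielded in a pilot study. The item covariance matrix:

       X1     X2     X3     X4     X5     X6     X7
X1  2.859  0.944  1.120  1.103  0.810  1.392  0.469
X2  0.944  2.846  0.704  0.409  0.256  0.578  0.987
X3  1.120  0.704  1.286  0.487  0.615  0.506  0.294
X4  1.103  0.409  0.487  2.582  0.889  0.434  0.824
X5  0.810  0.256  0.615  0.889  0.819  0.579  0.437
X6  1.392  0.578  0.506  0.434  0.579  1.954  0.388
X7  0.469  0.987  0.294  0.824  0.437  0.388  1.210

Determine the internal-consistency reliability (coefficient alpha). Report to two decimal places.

α = 0.79

ΣVar(i) = 2.859 + 2.846 + 1.286 + 2.582 + 0.819 + 1.954 + 1.210 = 13.556
Σ_{i<j} σ_ij = 14.225
σ²_T = 13.556 + 2 × 14.225 = 42.006
α = (k/(k−1))·(1 − ΣVar(i)/σ²_T) = (7/6)·(1 − 13.556/42.006) = 0.79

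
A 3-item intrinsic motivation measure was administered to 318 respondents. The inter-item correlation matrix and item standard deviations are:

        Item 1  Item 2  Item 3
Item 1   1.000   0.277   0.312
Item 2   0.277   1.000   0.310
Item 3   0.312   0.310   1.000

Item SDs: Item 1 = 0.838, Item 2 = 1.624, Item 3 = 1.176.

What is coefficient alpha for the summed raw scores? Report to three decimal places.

Σσ²ᵢ = 0.838² + 1.624² + 1.176² = 4.7226
Covariances σ_ij = r_ij · s_i · s_j:
  σ(Item 1,Item 2) = 0.277 × 0.838 × 1.624 = 0.3770
  σ(Item 1,Item 3) = 0.312 × 0.838 × 1.176 = 0.3075
  σ(Item 2,Item 3) = 0.310 × 1.624 × 1.176 = 0.5920
σ²_T = Σσ²ᵢ + 2·Σσ_ij = 4.7226 + 2 × 1.2765 = 7.2756
α = (3/2)·(1 − 4.7226/7.2756) = 0.526

α = 0.526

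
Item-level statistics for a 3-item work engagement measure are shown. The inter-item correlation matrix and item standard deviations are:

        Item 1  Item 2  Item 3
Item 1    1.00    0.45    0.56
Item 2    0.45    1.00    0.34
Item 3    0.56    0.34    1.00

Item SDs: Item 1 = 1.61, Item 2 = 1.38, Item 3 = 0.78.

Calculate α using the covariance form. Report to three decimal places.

Σσ²ᵢ = 1.61² + 1.38² + 0.78² = 5.1049
Covariances σ_ij = r_ij · s_i · s_j:
  σ(Item 1,Item 2) = 0.45 × 1.61 × 1.38 = 0.9998
  σ(Item 1,Item 3) = 0.56 × 1.61 × 0.78 = 0.7032
  σ(Item 2,Item 3) = 0.34 × 1.38 × 0.78 = 0.3660
σ²_T = Σσ²ᵢ + 2·Σσ_ij = 5.1049 + 2 × 2.0690 = 9.2429
α = (3/2)·(1 − 5.1049/9.2429) = 0.672

α = 0.672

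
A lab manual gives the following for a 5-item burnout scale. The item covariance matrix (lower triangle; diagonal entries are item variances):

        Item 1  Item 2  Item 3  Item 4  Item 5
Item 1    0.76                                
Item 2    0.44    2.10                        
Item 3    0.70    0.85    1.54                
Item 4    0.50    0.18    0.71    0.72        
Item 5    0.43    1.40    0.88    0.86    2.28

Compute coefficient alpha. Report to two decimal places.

ΣVar(i) = 0.76 + 2.10 + 1.54 + 0.72 + 2.28 = 7.40
Sum of off-diagonal covariances = 6.95
σ²_total = 7.40 + 2 × 6.95 = 21.30
α = (k/(k−1))·(1 − ΣVar(i)/σ²_total) = (5/4)·(1 − 7.40/21.30) = 0.82

coefficient alpha = 0.82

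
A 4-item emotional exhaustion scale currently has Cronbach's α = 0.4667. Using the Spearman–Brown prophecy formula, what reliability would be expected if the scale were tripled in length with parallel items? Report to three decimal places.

predicted reliability = 0.724

Length factor m = 3
α' = m·α / (1 + (m−1)·α)
   = 3 × 0.4667 / (1 + (3 − 1) × 0.4667)
   = 1.4001 / 1.9334 = 0.724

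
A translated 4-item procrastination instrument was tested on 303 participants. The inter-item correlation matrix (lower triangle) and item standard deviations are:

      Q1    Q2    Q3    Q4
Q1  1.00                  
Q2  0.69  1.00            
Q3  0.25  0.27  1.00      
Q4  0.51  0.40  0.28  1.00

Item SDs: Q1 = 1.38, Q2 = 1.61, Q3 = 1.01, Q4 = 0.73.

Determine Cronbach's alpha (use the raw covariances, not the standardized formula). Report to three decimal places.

Σσ²ᵢ = 1.38² + 1.61² + 1.01² + 0.73² = 6.0495
Covariances σ_ij = r_ij · s_i · s_j:
  σ(Q1,Q2) = 0.69 × 1.38 × 1.61 = 1.5330
  σ(Q1,Q3) = 0.25 × 1.38 × 1.01 = 0.3484
  σ(Q1,Q4) = 0.51 × 1.38 × 0.73 = 0.5138
  σ(Q2,Q3) = 0.27 × 1.61 × 1.01 = 0.4390
  σ(Q2,Q4) = 0.40 × 1.61 × 0.73 = 0.4701
  σ(Q3,Q4) = 0.28 × 1.01 × 0.73 = 0.2064
σ²_T = Σσ²ᵢ + 2·Σσ_ij = 6.0495 + 2 × 3.5107 = 13.0709
α = (4/3)·(1 − 6.0495/13.0709) = 0.716

Cronbach's alpha = 0.716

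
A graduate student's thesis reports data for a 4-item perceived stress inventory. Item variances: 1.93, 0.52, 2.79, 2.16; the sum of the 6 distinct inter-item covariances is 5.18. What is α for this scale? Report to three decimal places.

Σσ²ᵢ = 1.93 + 0.52 + 2.79 + 2.16 = 7.40
Sum of distinct covariances = 5.18
σ²_total = Σσ²ᵢ + 2·Σcov = 7.40 + 2 × 5.18 = 17.76
α = (4/3)·(1 − 7.40/17.76) = 0.778

α = 0.778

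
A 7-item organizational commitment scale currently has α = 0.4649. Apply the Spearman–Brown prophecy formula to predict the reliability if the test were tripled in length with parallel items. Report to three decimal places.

Length factor m = 3
α' = m·α / (1 + (m−1)·α)
   = 3 × 0.4649 / (1 + (3 − 1) × 0.4649)
   = 1.3947 / 1.9298 = 0.723

predicted reliability = 0.723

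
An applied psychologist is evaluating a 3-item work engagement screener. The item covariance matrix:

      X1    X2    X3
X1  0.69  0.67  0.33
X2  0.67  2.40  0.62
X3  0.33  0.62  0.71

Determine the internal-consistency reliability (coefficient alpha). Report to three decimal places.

Σσ²ᵢ = 0.69 + 2.40 + 0.71 = 3.80
Sum of off-diagonal covariances = 1.62
σ²_T = 3.80 + 2 × 1.62 = 7.04
α = (k/(k−1))·(1 − Σσ²ᵢ/σ²_T) = (3/2)·(1 − 3.80/7.04) = 0.690

coefficient alpha = 0.690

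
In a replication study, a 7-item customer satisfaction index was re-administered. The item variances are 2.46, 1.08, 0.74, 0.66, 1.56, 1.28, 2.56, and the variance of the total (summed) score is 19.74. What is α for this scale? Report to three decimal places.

Σσ²ᵢ = 2.46 + 1.08 + 0.74 + 0.66 + 1.56 + 1.28 + 2.56 = 10.34
α = (k/(k−1))·(1 − Σσ²ᵢ/σ²_T) = (7/6)·(1 − 10.34/19.74) = 0.556

α = 0.556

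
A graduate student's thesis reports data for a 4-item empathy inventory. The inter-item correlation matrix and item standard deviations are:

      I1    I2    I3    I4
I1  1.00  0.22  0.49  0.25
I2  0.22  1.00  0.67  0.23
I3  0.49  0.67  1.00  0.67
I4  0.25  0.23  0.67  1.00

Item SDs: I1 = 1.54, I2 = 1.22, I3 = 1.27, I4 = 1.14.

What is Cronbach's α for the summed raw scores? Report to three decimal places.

α = 0.733

Σσ²ᵢ = 1.54² + 1.22² + 1.27² + 1.14² = 6.7725
Covariances σ_ij = r_ij · s_i · s_j:
  σ(I1,I2) = 0.22 × 1.54 × 1.22 = 0.4133
  σ(I1,I3) = 0.49 × 1.54 × 1.27 = 0.9583
  σ(I1,I4) = 0.25 × 1.54 × 1.14 = 0.4389
  σ(I2,I3) = 0.67 × 1.22 × 1.27 = 1.0381
  σ(I2,I4) = 0.23 × 1.22 × 1.14 = 0.3199
  σ(I3,I4) = 0.67 × 1.27 × 1.14 = 0.9700
σ²_T = Σσ²ᵢ + 2·Σσ_ij = 6.7725 + 2 × 4.1385 = 15.0495
α = (4/3)·(1 − 6.7725/15.0495) = 0.733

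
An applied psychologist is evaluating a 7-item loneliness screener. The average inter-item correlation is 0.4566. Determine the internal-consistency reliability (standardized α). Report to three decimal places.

standardized α = 0.855

Standardized α = k·r̄ / (1 + (k−1)·r̄) = 7 × 0.4566 / (1 + 6 × 0.4566)
  = 3.1962 / 3.7396 = 0.855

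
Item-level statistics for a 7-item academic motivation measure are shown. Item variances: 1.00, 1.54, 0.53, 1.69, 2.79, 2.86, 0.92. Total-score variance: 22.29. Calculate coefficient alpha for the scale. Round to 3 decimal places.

Σσ²ᵢ = 1.00 + 1.54 + 0.53 + 1.69 + 2.79 + 2.86 + 0.92 = 11.33
α = (k/(k−1))·(1 − Σσ²ᵢ/total variance) = (7/6)·(1 − 11.33/22.29) = 0.574

α = 0.574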